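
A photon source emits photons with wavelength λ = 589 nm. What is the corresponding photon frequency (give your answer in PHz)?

0.509 PHz

Use c = 2.99792458 × 10^8 m/s.
In SI units: λ = 589 nm = 5.89 × 10^-7 m.
Since f = c/λ for a photon, f = 5.090 × 10^14 Hz.
Converting to PHz: f = 0.5090 PHz ≈ 0.509 PHz.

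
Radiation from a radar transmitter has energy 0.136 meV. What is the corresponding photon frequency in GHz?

32.9 GHz

(h = 6.62607015e-34 J·s, 1 eV = 1.602176634e-19 J.)
Convert to SI: E = 0.136 meV = 2.1790e-23 J.
For a photon f = E/h, so f = 3.288e10 Hz.
Converting to GHz: f = 32.88 GHz ≈ 32.9 GHz.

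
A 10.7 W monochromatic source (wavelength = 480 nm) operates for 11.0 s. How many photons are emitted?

Total energy: E_total = P·t = 10.7 × 11.0 = 117.7 J.
Per-photon energy: E = 4.138e-19 J.
N = E_total / E_photon = 2.84e20.

2.84e20 photons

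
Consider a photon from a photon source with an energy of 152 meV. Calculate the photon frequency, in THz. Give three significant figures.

36.8 THz

(h = 6.62607015 × 10^-34 J·s, 1 eV = 1.602176634 × 10^-19 J.)
Convert to SI: E = 152 meV = 2.4353 × 10^-20 J.
Apply f = E/h: f = 3.675 × 10^13 Hz.
Converting to THz: f = 36.75 THz ≈ 36.8 THz.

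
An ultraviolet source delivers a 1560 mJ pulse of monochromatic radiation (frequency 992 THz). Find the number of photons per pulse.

2.37e18 photons

Per-photon energy: E = 6.573e-19 J (from frequency = 992 THz).
N = E_total / E_photon = 1.56 J / 6.573e-19 J = 2.37e18.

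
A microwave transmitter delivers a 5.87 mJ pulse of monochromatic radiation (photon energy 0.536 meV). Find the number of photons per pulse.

6.84 × 10^19 photons

Per-photon energy: E = 8.588 × 10^-23 J (from energy = 0.536 meV).
N = E_total / E_photon = 0.00587 J / 8.588 × 10^-23 J = 6.84 × 10^19.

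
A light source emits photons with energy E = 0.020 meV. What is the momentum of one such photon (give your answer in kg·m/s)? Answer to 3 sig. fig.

First convert: E = 0.020 meV = 3.2044e-24 J.
The photon relation is p = E/c, giving p = 1.069e-32 kg·m/s.
So p ≈ 1.07e-32 kg·m/s.

1.07e-32 kg·m/s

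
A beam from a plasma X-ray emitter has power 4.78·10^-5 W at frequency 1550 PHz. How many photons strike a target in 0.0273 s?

Total energy: E_total = P·t = 4.78·10^-5 × 0.0273 = 1.305·10^-6 J.
Per-photon energy: E = 1.027·10^-15 J.
N = E_total / E_photon = 1.27·10^9.

1.27·10^9 photons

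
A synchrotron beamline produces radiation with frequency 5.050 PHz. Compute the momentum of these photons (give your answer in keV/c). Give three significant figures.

0.0209 keV/c

Use h = 6.62607015 × 10^-34 J·s, c = 2.99792458 × 10^8 m/s, 1 eV = 1.602176634 × 10^-19 J.
In SI units: f = 5.050 PHz = 5.050 × 10^15 Hz.
The photon relation is p = hf/c, giving p = 1.116 × 10^-26 kg·m/s.
Converting to keV/c: p = 0.02089 keV/c ≈ 0.0209 keV/c.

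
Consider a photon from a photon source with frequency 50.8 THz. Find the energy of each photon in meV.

210 meV

Use h = 6.62607015e-34 J·s, 1 eV = 1.602176634e-19 J.
Convert to SI: f = 50.8 THz = 5.08e13 Hz.
The photon relation is E = hf, giving E = 3.366e-20 J.
Converting to meV: E = 210.1 meV ≈ 210 meV.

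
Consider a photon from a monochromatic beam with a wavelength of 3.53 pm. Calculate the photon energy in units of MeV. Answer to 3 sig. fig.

Use h = 6.62607015 × 10^-34 J·s, c = 2.99792458 × 10^8 m/s, 1 eV = 1.602176634 × 10^-19 J.
In SI units: λ = 3.53 pm = 3.53 × 10^-12 m.
Apply E = hc/λ: E = 5.627 × 10^-14 J.
Converting to MeV: E = 0.3512 MeV ≈ 0.351 MeV.

0.351 MeV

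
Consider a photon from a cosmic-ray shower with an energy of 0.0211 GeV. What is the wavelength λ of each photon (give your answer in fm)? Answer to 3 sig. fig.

Take h = 6.62607015 × 10^-34 J·s, c = 2.99792458 × 10^8 m/s, 1 eV = 1.602176634 × 10^-19 J.
Convert to SI: E = 0.0211 GeV = 3.3806 × 10^-12 J.
The photon relation is λ = hc/E, giving λ = 5.876 × 10^-14 m.
Converting to fm: λ = 58.76 fm ≈ 58.8 fm.

58.8 fm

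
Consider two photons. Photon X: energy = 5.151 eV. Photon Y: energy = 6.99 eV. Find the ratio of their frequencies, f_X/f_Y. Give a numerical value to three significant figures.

0.737

f_X = 1.246 × 10^15 Hz (from energy = 5.151 eV, via f = E/h).
f_Y = 1.690 × 10^15 Hz (from energy = 6.99 eV, via f = E/h).
Ratio = 1.246 × 10^15 / 1.690 × 10^15 = 0.737.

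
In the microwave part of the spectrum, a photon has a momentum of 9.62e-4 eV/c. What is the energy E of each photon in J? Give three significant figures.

1.54e-22 J

In SI units: p = 9.62e-4 eV/c = 5.1412e-31 kg·m/s.
The photon relation is E = pc, giving E = 1.541e-22 J.
So E ≈ 1.54e-22 J.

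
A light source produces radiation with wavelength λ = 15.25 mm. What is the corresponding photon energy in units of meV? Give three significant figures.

Convert to SI: λ = 15.25 mm = 0.01525 m.
The photon relation is E = hc/λ, giving E = 1.303 × 10^-23 J.
Converting to meV: E = 0.08130 meV ≈ 0.0813 meV.

0.0813 meV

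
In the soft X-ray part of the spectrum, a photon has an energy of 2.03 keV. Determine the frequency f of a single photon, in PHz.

Take h = 6.62607015 × 10^-34 J·s, 1 eV = 1.602176634 × 10^-19 J.
First convert: E = 2.03 keV = 3.2524 × 10^-16 J.
Apply f = E/h: f = 4.909 × 10^17 Hz.
Converting to PHz: f = 490.9 PHz ≈ 491 PHz.

491 PHz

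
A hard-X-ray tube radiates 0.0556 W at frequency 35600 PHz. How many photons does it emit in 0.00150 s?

3.54 × 10^9 photons

Total energy: E_total = P·t = 0.0556 × 0.00150 = 8.340 × 10^-5 J.
Per-photon energy: E = 2.359 × 10^-14 J.
N = E_total / E_photon = 3.54 × 10^9.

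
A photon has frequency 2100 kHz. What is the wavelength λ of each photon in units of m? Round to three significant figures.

In SI units: f = 2100 kHz = 2.1e6 Hz.
Since λ = c/f for a photon, λ = 142.8 m.
So λ ≈ 143 m.

143 m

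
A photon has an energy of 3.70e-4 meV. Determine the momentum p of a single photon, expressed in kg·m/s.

1.98e-34 kg·m/s

Convert to SI: E = 3.70e-4 meV = 5.9281e-26 J.
The photon relation is p = E/c, giving p = 1.977e-34 kg·m/s.
So p ≈ 1.98e-34 kg·m/s.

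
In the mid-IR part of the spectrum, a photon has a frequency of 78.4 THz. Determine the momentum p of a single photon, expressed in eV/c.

0.324 eV/c

Convert to SI: f = 78.4 THz = 7.84e13 Hz.
Since p = hf/c for a photon, p = 1.733e-28 kg·m/s.
Converting to eV/c: p = 0.3242 eV/c ≈ 0.324 eV/c.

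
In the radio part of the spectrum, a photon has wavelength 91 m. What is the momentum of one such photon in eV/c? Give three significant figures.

1.36 × 10^-8 eV/c

Take h = 6.62607015 × 10^-34 J·s, c = 2.99792458 × 10^8 m/s, 1 eV = 1.602176634 × 10^-19 J.
The photon relation is p = h/λ, giving p = 7.281 × 10^-36 kg·m/s.
Converting to eV/c: p = 1.362 × 10^-8 eV/c ≈ 1.36 × 10^-8 eV/c.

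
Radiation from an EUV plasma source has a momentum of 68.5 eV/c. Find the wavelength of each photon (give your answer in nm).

First convert: p = 68.5 eV/c = 3.6608 × 10^-26 kg·m/s.
Since λ = h/p for a photon, λ = 1.810 × 10^-8 m.
Converting to nm: λ = 18.10 nm ≈ 18.1 nm.

18.1 nm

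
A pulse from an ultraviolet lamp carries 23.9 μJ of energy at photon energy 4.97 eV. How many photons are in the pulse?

Per-photon energy: E = 7.963e-19 J (from energy = 4.97 eV).
N = E_total / E_photon = 2.39e-5 J / 7.963e-19 J = 3.00e13.

3.00e13 photons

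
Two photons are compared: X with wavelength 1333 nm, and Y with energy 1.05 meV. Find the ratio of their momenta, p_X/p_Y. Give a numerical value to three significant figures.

886

p_X = 4.971 × 10^-28 kg·m/s (from wavelength = 1333 nm, via p = h/λ).
p_Y = 5.612 × 10^-31 kg·m/s (from energy = 1.05 meV, via p = E/c).
Ratio = 4.971 × 10^-28 / 5.612 × 10^-31 = 886.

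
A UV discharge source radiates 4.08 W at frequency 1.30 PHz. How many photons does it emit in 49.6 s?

2.35e20 photons

Total energy: E_total = P·t = 4.08 × 49.6 = 202.4 J.
Per-photon energy: E = 8.614e-19 J.
N = E_total / E_photon = 2.35e20.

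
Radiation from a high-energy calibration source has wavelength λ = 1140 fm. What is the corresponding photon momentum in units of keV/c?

1090 keV/c

In SI units: λ = 1140 fm = 1.14 × 10^-12 m.
The photon relation is p = h/λ, giving p = 5.812 × 10^-22 kg·m/s.
Converting to keV/c: p = 1088 keV/c ≈ 1090 keV/c.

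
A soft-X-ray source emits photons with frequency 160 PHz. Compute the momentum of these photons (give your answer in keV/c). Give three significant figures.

Take h = 6.62607015 × 10^-34 J·s, c = 2.99792458 × 10^8 m/s, 1 eV = 1.602176634 × 10^-19 J.
In SI units: f = 160 PHz = 1.6 × 10^17 Hz.
For a photon p = hf/c, so p = 3.536 × 10^-25 kg·m/s.
Converting to keV/c: p = 0.6617 keV/c ≈ 0.662 keV/c.

0.662 keV/c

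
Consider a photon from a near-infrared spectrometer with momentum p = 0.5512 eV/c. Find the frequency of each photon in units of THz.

First convert: p = 0.5512 eV/c = 2.9458·10^-28 kg·m/s.
For a photon f = pc/h, so f = 1.333·10^14 Hz.
Converting to THz: f = 133.3 THz ≈ 133 THz.

133 THz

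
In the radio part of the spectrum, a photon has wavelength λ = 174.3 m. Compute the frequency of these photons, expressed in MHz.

1.72 MHz

The photon relation is f = c/λ, giving f = 1.720 × 10^6 Hz.
Converting to MHz: f = 1.720 MHz ≈ 1.72 MHz.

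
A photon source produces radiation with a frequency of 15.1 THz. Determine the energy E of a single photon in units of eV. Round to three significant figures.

First convert: f = 15.1 THz = 1.51 × 10^13 Hz.
The photon relation is E = hf, giving E = 1.001 × 10^-20 J.
Converting to eV: E = 0.06245 eV ≈ 0.0624 eV.

0.0624 eV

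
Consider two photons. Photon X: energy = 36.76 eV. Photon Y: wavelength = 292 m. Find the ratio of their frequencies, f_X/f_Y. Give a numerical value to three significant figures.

8.66e9

f_X = 8.889e15 Hz (from energy = 36.76 eV, via f = E/h).
f_Y = 1.027e6 Hz (from wavelength = 292 m, via f = c/λ).
Ratio = 8.889e15 / 1.027e6 = 8.66e9.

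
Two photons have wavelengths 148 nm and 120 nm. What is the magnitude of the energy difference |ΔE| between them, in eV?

Using E = hc/λ: E₁ = 1.342 × 10^-18 J, E₂ = 1.655 × 10^-18 J.
|ΔE| = |1.342 × 10^-18 − 1.655 × 10^-18| = 3.13 × 10^-19 J = 1.95 eV.

1.95 eV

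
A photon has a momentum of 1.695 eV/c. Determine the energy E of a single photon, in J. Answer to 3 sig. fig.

First convert: p = 1.695 eV/c = 9.0586 × 10^-28 kg·m/s.
Since E = pc for a photon, E = 2.716 × 10^-19 J.
So E ≈ 2.72 × 10^-19 J.

2.72 × 10^-19 J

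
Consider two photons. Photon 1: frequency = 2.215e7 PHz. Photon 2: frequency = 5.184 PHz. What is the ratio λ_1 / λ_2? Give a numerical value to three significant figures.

2.34e-7

λ_1 = 1.353e-14 m (from frequency = 2.215e7 PHz, via λ = c/f).
λ_2 = 5.783e-8 m (from frequency = 5.184 PHz, via λ = c/f).
Ratio = 1.353e-14 / 5.783e-8 = 2.34e-7.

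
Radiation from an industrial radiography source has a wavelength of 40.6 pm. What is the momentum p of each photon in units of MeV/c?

Convert to SI: λ = 40.6 pm = 4.06·10^-11 m.
The photon relation is p = h/λ, giving p = 1.632·10^-23 kg·m/s.
Converting to MeV/c: p = 0.03054 MeV/c ≈ 0.0305 MeV/c.

0.0305 MeV/c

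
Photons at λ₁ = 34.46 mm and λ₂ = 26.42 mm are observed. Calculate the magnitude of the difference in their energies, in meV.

Using E = hc/λ: E₁ = 5.7645 × 10^-24 J, E₂ = 7.5187 × 10^-24 J.
|ΔE| = |5.7645 × 10^-24 − 7.5187 × 10^-24| = 1.75 × 10^-24 J = 0.0109 meV.

0.0109 meV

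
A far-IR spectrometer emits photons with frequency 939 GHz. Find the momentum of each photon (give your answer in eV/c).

3.88 × 10^-3 eV/c

First convert: f = 939 GHz = 9.39 × 10^11 Hz.
Since p = hf/c for a photon, p = 2.075 × 10^-30 kg·m/s.
Converting to eV/c: p = 0.003883 eV/c ≈ 3.88 × 10^-3 eV/c.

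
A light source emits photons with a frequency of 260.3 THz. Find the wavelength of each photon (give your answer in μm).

(c = 2.99792458 × 10^8 m/s.)
Convert to SI: f = 260.3 THz = 2.603 × 10^14 Hz.
Since λ = c/f for a photon, λ = 1.152 × 10^-6 m.
Converting to μm: λ = 1.152 μm ≈ 1.15 μm.

1.15 μm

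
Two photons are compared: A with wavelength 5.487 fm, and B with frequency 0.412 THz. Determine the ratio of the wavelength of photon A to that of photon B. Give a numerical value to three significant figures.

7.54e-12

λ_A = 5.487e-15 m (from wavelength = 5.487 fm, via λ given directly).
λ_B = 7.277e-4 m (from frequency = 0.412 THz, via λ = c/f).
Ratio = 5.487e-15 / 7.277e-4 = 7.54e-12.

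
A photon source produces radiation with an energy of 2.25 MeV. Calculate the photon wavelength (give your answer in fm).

551 fm

(h = 6.62607015e-34 J·s, c = 2.99792458e8 m/s, 1 eV = 1.602176634e-19 J.)
First convert: E = 2.25 MeV = 3.6049e-13 J.
For a photon λ = hc/E, so λ = 5.510e-13 m.
Converting to fm: λ = 551.0 fm ≈ 551 fm.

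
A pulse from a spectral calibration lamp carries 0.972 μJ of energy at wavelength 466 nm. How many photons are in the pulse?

2.28e12 photons

Per-photon energy: E = 4.263e-19 J (from wavelength = 466 nm).
N = E_total / E_photon = 9.72e-7 J / 4.263e-19 J = 2.28e12.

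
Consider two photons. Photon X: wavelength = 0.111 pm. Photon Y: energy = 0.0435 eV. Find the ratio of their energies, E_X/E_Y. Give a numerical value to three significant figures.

2.57e8

E_X = 1.790e-12 J (from wavelength = 0.111 pm, via E = hc/λ).
E_Y = 6.969e-21 J (from energy = 0.0435 eV, via E given directly).
Ratio = 1.790e-12 / 6.969e-21 = 2.57e8.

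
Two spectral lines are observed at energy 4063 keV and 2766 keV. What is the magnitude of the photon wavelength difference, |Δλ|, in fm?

143 fm

Using λ = hc/E: λ₁ = 3.0515e-13 m, λ₂ = 4.4824e-13 m.
|Δλ| = |3.0515e-13 − 4.4824e-13| = 1.43e-13 m = 143 fm.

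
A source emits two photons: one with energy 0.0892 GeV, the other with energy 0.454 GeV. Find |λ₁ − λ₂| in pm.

0.0112 pm

Using λ = hc/E: λ₁ = 1.390 × 10^-14 m, λ₂ = 2.731 × 10^-15 m.
|Δλ| = |1.390 × 10^-14 − 2.731 × 10^-15| = 1.12 × 10^-14 m = 0.0112 pm.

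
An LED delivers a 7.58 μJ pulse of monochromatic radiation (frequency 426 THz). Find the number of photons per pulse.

Per-photon energy: E = 2.823 × 10^-19 J (from frequency = 426 THz).
N = E_total / E_photon = 7.58 × 10^-6 J / 2.823 × 10^-19 J = 2.69 × 10^13.

2.69 × 10^13 photons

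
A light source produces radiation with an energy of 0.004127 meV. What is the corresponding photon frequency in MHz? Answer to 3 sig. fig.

Use h = 6.62607015 × 10^-34 J·s, 1 eV = 1.602176634 × 10^-19 J.
First convert: E = 0.004127 meV = 6.6122 × 10^-25 J.
The photon relation is f = E/h, giving f = 9.979 × 10^8 Hz.
Converting to MHz: f = 997.9 MHz ≈ 998 MHz.

998 MHz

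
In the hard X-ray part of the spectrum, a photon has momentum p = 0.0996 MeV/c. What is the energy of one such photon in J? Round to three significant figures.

Use c = 2.99792458e8 m/s, 1 eV = 1.602176634e-19 J.
In SI units: p = 0.0996 MeV/c = 5.3229e-23 kg·m/s.
Apply E = pc: E = 1.596e-14 J.
So E ≈ 1.60e-14 J.

1.60e-14 J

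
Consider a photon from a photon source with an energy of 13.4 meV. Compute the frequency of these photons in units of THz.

3.24 THz

Take h = 6.62607015 × 10^-34 J·s, 1 eV = 1.602176634 × 10^-19 J.
Convert to SI: E = 13.4 meV = 2.1469 × 10^-21 J.
For a photon f = E/h, so f = 3.240 × 10^12 Hz.
Converting to THz: f = 3.240 THz ≈ 3.24 THz.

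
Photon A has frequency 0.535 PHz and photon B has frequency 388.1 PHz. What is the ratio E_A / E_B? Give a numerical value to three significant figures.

1.38 × 10^-3

E_A = 3.545 × 10^-19 J (from frequency = 0.535 PHz, via E = hf).
E_B = 2.572 × 10^-16 J (from frequency = 388.1 PHz, via E = hf).
Ratio = 3.545 × 10^-19 / 2.572 × 10^-16 = 1.38 × 10^-3.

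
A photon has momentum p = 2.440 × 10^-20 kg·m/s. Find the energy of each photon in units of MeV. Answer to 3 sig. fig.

Use c = 2.99792458 × 10^8 m/s, 1 eV = 1.602176634 × 10^-19 J.
For a photon E = pc, so E = 7.315 × 10^-12 J.
Converting to MeV: E = 45.66 MeV ≈ 45.7 MeV.

45.7 MeV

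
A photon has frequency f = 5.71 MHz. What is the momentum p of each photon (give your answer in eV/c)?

(h = 6.62607015·10^-34 J·s, c = 2.99792458·10^8 m/s, 1 eV = 1.602176634·10^-19 J.)
Convert to SI: f = 5.71 MHz = 5.71·10^6 Hz.
For a photon p = hf/c, so p = 1.262·10^-35 kg·m/s.
Converting to eV/c: p = 2.361·10^-8 eV/c ≈ 2.36·10^-8 eV/c.

2.36·10^-8 eV/c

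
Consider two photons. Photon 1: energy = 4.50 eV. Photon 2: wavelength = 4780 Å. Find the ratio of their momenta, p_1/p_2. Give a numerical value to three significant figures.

p_1 = 2.405·10^-27 kg·m/s (from energy = 4.50 eV, via p = E/c).
p_2 = 1.386·10^-27 kg·m/s (from wavelength = 4780 Å, via p = h/λ).
Ratio = 2.405·10^-27 / 1.386·10^-27 = 1.73.

1.73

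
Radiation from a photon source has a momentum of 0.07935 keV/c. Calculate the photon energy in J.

Use c = 2.99792458 × 10^8 m/s, 1 eV = 1.602176634 × 10^-19 J.
Convert to SI: p = 0.07935 keV/c = 4.2407 × 10^-26 kg·m/s.
Since E = pc for a photon, E = 1.271 × 10^-17 J.
So E ≈ 1.27 × 10^-17 J.

1.27 × 10^-17 J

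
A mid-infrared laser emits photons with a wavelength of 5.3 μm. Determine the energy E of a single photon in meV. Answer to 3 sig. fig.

234 meV

(h = 6.62607015 × 10^-34 J·s, c = 2.99792458 × 10^8 m/s, 1 eV = 1.602176634 × 10^-19 J.)
Convert to SI: λ = 5.3 μm = 5.3 × 10^-6 m.
Since E = hc/λ for a photon, E = 3.748 × 10^-20 J.
Converting to meV: E = 233.9 meV ≈ 234 meV.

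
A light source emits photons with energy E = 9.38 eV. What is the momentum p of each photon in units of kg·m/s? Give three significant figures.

First convert: E = 9.38 eV = 1.5028e-18 J.
Apply p = E/c: p = 5.013e-27 kg·m/s.
So p ≈ 5.01e-27 kg·m/s.

5.01e-27 kg·m/s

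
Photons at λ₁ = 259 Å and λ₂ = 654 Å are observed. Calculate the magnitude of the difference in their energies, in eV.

Using E = hc/λ: E₁ = 7.670 × 10^-18 J, E₂ = 3.037 × 10^-18 J.
|ΔE| = |7.670 × 10^-18 − 3.037 × 10^-18| = 4.63 × 10^-18 J = 28.9 eV.

28.9 eV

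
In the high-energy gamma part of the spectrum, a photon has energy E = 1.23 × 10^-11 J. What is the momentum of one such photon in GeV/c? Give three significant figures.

(c = 2.99792458 × 10^8 m/s, 1 eV = 1.602176634 × 10^-19 J.)
Apply p = E/c: p = 4.103 × 10^-20 kg·m/s.
Converting to GeV/c: p = 0.07677 GeV/c ≈ 0.0768 GeV/c.

0.0768 GeV/c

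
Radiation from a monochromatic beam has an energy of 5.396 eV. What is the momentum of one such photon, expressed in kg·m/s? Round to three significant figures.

2.88e-27 kg·m/s

First convert: E = 5.396 eV = 8.6453e-19 J.
The photon relation is p = E/c, giving p = 2.884e-27 kg·m/s.
So p ≈ 2.88e-27 kg·m/s.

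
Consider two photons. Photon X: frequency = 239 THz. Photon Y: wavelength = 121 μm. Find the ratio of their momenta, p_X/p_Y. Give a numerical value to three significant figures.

96.5

p_X = 5.282e-28 kg·m/s (from frequency = 239 THz, via p = hf/c).
p_Y = 5.476e-30 kg·m/s (from wavelength = 121 μm, via p = h/λ).
Ratio = 5.282e-28 / 5.476e-30 = 96.5.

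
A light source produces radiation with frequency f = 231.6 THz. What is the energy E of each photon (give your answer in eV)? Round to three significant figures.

Convert to SI: f = 231.6 THz = 2.316 × 10^14 Hz.
For a photon E = hf, so E = 1.535 × 10^-19 J.
Converting to eV: E = 0.9578 eV ≈ 0.958 eV.

0.958 eV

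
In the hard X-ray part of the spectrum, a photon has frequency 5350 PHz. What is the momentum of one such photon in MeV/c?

0.0221 MeV/c

First convert: f = 5350 PHz = 5.35·10^18 Hz.
Since p = hf/c for a photon, p = 1.182·10^-23 kg·m/s.
Converting to MeV/c: p = 0.02213 MeV/c ≈ 0.0221 MeV/c.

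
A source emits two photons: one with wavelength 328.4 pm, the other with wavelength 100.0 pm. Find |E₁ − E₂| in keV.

8.62 keV

Using E = hc/λ: E₁ = 6.0489e-16 J, E₂ = 1.9864e-15 J.
|ΔE| = |6.0489e-16 − 1.9864e-15| = 1.38e-15 J = 8.62 keV.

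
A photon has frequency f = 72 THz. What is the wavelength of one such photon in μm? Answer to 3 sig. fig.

4.16 μm

In SI units: f = 72 THz = 7.2e13 Hz.
Since λ = c/f for a photon, λ = 4.164e-6 m.
Converting to μm: λ = 4.164 μm ≈ 4.16 μm.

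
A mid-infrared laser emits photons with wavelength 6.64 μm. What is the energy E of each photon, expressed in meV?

187 meV

Use h = 6.62607015e-34 J·s, c = 2.99792458e8 m/s, 1 eV = 1.602176634e-19 J.
First convert: λ = 6.64 μm = 6.64e-6 m.
Apply E = hc/λ: E = 2.992e-20 J.
Converting to meV: E = 186.7 meV ≈ 187 meV.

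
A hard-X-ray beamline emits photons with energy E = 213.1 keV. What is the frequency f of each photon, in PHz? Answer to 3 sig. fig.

5.15 × 10^4 PHz

(h = 6.62607015 × 10^-34 J·s, 1 eV = 1.602176634 × 10^-19 J.)
In SI units: E = 213.1 keV = 3.4142 × 10^-14 J.
The photon relation is f = E/h, giving f = 5.153 × 10^19 Hz.
Converting to PHz: f = 51530 PHz ≈ 5.15 × 10^4 PHz.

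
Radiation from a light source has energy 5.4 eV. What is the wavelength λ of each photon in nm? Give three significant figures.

230 nm

In SI units: E = 5.4 eV = 8.6518 × 10^-19 J.
Since λ = hc/E for a photon, λ = 2.296 × 10^-7 m.
Converting to nm: λ = 229.6 nm ≈ 230 nm.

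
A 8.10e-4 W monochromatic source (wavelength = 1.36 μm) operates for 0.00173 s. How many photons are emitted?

9.59e12 photons

Total energy: E_total = P·t = 8.10e-4 × 0.00173 = 1.401e-6 J.
Per-photon energy: E = 1.461e-19 J.
N = E_total / E_photon = 9.59e12.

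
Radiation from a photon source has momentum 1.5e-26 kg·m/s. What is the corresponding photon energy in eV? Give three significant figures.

For a photon E = pc, so E = 4.497e-18 J.
Converting to eV: E = 28.07 eV ≈ 28.1 eV.

28.1 eV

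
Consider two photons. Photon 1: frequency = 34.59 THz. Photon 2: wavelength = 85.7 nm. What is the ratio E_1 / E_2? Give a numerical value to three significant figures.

E_1 = 2.292e-20 J (from frequency = 34.59 THz, via E = hf).
E_2 = 2.318e-18 J (from wavelength = 85.7 nm, via E = hc/λ).
Ratio = 2.292e-20 / 2.318e-18 = 9.89e-3.

9.89e-3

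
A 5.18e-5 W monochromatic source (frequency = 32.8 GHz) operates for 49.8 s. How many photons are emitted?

Total energy: E_total = P·t = 5.18e-5 × 49.8 = 0.002580 J.
Per-photon energy: E = 2.173e-23 J.
N = E_total / E_photon = 1.19e20.

1.19e20 photons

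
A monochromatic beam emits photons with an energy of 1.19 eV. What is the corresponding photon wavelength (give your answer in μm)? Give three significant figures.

1.04 μm

In SI units: E = 1.19 eV = 1.9066e-19 J.
For a photon λ = hc/E, so λ = 1.042e-6 m.
Converting to μm: λ = 1.042 μm ≈ 1.04 μm.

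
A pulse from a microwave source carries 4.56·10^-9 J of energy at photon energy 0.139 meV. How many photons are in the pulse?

Per-photon energy: E = 2.227·10^-23 J (from energy = 0.139 meV).
N = E_total / E_photon = 4.56·10^-9 J / 2.227·10^-23 J = 2.05·10^14.

2.05·10^14 photons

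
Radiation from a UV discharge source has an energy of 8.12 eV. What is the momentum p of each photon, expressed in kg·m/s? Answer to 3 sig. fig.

4.34e-27 kg·m/s

Convert to SI: E = 8.12 eV = 1.3010e-18 J.
The photon relation is p = E/c, giving p = 4.340e-27 kg·m/s.
So p ≈ 4.34e-27 kg·m/s.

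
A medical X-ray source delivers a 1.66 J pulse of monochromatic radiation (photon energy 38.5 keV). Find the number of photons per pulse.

Per-photon energy: E = 6.168e-15 J (from energy = 38.5 keV).
N = E_total / E_photon = 1.66 J / 6.168e-15 J = 2.69e14.

2.69e14 photons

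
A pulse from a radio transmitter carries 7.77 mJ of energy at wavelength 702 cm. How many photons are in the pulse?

Per-photon energy: E = 2.830e-26 J (from wavelength = 702 cm).
N = E_total / E_photon = 0.00777 J / 2.830e-26 J = 2.75e23.

2.75e23 photons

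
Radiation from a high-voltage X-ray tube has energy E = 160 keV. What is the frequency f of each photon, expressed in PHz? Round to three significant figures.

(h = 6.62607015 × 10^-34 J·s, 1 eV = 1.602176634 × 10^-19 J.)
In SI units: E = 160 keV = 2.5635 × 10^-14 J.
For a photon f = E/h, so f = 3.869 × 10^19 Hz.
Converting to PHz: f = 38690 PHz ≈ 3.87 × 10^4 PHz.

3.87 × 10^4 PHz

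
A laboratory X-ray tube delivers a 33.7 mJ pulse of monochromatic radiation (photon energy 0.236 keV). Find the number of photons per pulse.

8.91e14 photons

Per-photon energy: E = 3.781e-17 J (from energy = 0.236 keV).
N = E_total / E_photon = 0.0337 J / 3.781e-17 J = 8.91e14.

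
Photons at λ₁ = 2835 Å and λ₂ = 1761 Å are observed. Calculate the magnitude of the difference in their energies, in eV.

Using E = hc/λ: E₁ = 7.0069·10^-19 J, E₂ = 1.1280·10^-18 J.
|ΔE| = |7.0069·10^-19 − 1.1280·10^-18| = 4.27·10^-19 J = 2.67 eV.

2.67 eV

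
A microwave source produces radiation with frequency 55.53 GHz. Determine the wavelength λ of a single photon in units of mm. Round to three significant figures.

5.40 mm

First convert: f = 55.53 GHz = 5.553 × 10^10 Hz.
Apply λ = c/f: λ = 0.005399 m.
Converting to mm: λ = 5.399 mm ≈ 5.40 mm.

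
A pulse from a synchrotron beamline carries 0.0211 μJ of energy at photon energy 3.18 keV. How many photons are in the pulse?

Per-photon energy: E = 5.095·10^-16 J (from energy = 3.18 keV).
N = E_total / E_photon = 2.11·10^-8 J / 5.095·10^-16 J = 4.14·10^7.

4.14·10^7 photons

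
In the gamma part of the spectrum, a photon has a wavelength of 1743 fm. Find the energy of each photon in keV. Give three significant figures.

First convert: λ = 1743 fm = 1.743 × 10^-12 m.
For a photon E = hc/λ, so E = 1.140 × 10^-13 J.
Converting to keV: E = 711.3 keV ≈ 711 keV.

711 keV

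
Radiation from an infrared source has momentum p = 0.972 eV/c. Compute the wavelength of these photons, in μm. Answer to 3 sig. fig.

First convert: p = 0.972 eV/c = 5.1946e-28 kg·m/s.
Since λ = h/p for a photon, λ = 1.276e-6 m.
Converting to μm: λ = 1.276 μm ≈ 1.28 μm.

1.28 μm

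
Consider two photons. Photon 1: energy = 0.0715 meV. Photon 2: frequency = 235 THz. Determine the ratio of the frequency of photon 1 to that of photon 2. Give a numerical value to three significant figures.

7.36 × 10^-5

f_1 = 1.729 × 10^10 Hz (from energy = 0.0715 meV, via f = E/h).
f_2 = 2.350 × 10^14 Hz (from frequency = 235 THz, via f given directly).
Ratio = 1.729 × 10^10 / 2.350 × 10^14 = 7.36 × 10^-5.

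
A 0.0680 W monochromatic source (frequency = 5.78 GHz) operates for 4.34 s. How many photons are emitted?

Total energy: E_total = P·t = 0.0680 × 4.34 = 0.2951 J.
Per-photon energy: E = 3.830·10^-24 J.
N = E_total / E_photon = 7.71·10^22.

7.71·10^22 photons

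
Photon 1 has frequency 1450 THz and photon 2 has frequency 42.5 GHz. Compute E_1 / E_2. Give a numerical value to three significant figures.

E_1 = 9.608e-19 J (from frequency = 1450 THz, via E = hf).
E_2 = 2.816e-23 J (from frequency = 42.5 GHz, via E = hf).
Ratio = 9.608e-19 / 2.816e-23 = 3.41e4.

3.41e4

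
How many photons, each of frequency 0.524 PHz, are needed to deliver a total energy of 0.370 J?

Per-photon energy: E = 3.472e-19 J (from frequency = 0.524 PHz).
N = E_total / E_photon = 0.370 J / 3.472e-19 J = 1.07e18.

1.07e18 photons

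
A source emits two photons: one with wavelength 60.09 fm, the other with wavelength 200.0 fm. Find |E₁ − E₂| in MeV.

Using E = hc/λ: E₁ = 3.3058e-12 J, E₂ = 9.9322e-13 J.
|ΔE| = |3.3058e-12 − 9.9322e-13| = 2.31e-12 J = 14.4 MeV.

14.4 MeV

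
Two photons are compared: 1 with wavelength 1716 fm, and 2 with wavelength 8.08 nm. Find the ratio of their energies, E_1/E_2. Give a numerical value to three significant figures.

E_1 = 1.158e-13 J (from wavelength = 1716 fm, via E = hc/λ).
E_2 = 2.458e-17 J (from wavelength = 8.08 nm, via E = hc/λ).
Ratio = 1.158e-13 / 2.458e-17 = 4710.

4710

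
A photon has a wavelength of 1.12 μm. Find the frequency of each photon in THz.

268 THz

In SI units: λ = 1.12 μm = 1.12 × 10^-6 m.
Apply f = c/λ: f = 2.677 × 10^14 Hz.
Converting to THz: f = 267.7 THz ≈ 268 THz.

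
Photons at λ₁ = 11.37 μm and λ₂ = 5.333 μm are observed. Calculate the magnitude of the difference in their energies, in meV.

Using E = hc/λ: E₁ = 1.7471e-20 J, E₂ = 3.7248e-20 J.
|ΔE| = |1.7471e-20 − 3.7248e-20| = 1.98e-20 J = 123 meV.

123 meV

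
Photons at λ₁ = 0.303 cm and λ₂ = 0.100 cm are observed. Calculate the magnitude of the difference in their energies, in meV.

0.831 meV

Using E = hc/λ: E₁ = 6.556 × 10^-23 J, E₂ = 1.986 × 10^-22 J.
|ΔE| = |6.556 × 10^-23 − 1.986 × 10^-22| = 1.33 × 10^-22 J = 0.831 meV.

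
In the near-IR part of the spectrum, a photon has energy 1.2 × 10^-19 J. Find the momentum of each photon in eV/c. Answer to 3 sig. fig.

Use c = 2.99792458 × 10^8 m/s, 1 eV = 1.602176634 × 10^-19 J.
For a photon p = E/c, so p = 4.003 × 10^-28 kg·m/s.
Converting to eV/c: p = 0.7490 eV/c ≈ 0.749 eV/c.

0.749 eV/c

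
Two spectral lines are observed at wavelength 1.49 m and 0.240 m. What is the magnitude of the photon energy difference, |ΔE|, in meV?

4.33e-3 meV

Using E = hc/λ: E₁ = 1.333e-25 J, E₂ = 8.277e-25 J.
|ΔE| = |1.333e-25 − 8.277e-25| = 6.94e-25 J = 4.33e-3 meV.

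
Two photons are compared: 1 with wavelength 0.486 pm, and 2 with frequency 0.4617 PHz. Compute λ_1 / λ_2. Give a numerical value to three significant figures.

7.48 × 10^-7

λ_1 = 4.860 × 10^-13 m (from wavelength = 0.486 pm, via λ given directly).
λ_2 = 6.493 × 10^-7 m (from frequency = 0.4617 PHz, via λ = c/f).
Ratio = 4.860 × 10^-13 / 6.493 × 10^-7 = 7.48 × 10^-7.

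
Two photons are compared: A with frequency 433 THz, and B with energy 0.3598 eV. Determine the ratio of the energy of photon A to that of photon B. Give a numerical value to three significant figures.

E_A = 2.869e-19 J (from frequency = 433 THz, via E = hf).
E_B = 5.765e-20 J (from energy = 0.3598 eV, via E given directly).
Ratio = 2.869e-19 / 5.765e-20 = 4.98.

4.98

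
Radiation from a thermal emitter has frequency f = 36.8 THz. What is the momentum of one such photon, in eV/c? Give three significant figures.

0.152 eV/c

Convert to SI: f = 36.8 THz = 3.68e13 Hz.
For a photon p = hf/c, so p = 8.134e-29 kg·m/s.
Converting to eV/c: p = 0.1522 eV/c ≈ 0.152 eV/c.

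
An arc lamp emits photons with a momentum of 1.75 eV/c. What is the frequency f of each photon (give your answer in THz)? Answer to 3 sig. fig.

(h = 6.62607015e-34 J·s, c = 2.99792458e8 m/s, 1 eV = 1.602176634e-19 J.)
First convert: p = 1.75 eV/c = 9.3525e-28 kg·m/s.
The photon relation is f = pc/h, giving f = 4.231e14 Hz.
Converting to THz: f = 423.1 THz ≈ 423 THz.

423 THz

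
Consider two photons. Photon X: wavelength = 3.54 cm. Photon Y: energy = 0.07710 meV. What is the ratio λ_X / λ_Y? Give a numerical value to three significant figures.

λ_X = 0.03540 m (from wavelength = 3.54 cm, via λ given directly).
λ_Y = 0.01608 m (from energy = 0.07710 meV, via λ = hc/E).
Ratio = 0.03540 / 0.01608 = 2.20.

2.20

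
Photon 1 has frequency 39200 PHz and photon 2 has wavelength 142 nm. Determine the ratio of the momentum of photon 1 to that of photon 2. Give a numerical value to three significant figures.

p_1 = 8.664e-23 kg·m/s (from frequency = 39200 PHz, via p = hf/c).
p_2 = 4.666e-27 kg·m/s (from wavelength = 142 nm, via p = h/λ).
Ratio = 8.664e-23 / 4.666e-27 = 1.86e4.

1.86e4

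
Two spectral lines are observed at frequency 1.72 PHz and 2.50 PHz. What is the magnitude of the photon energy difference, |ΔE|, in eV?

3.23 eV

Using E = hf: E₁ = 1.140e-18 J, E₂ = 1.657e-18 J.
|ΔE| = |1.140e-18 − 1.657e-18| = 5.17e-19 J = 3.23 eV.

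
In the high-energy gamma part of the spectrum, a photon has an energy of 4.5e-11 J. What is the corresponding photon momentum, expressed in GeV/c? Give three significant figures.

0.281 GeV/c

Take c = 2.99792458e8 m/s, 1 eV = 1.602176634e-19 J.
Since p = E/c for a photon, p = 1.501e-19 kg·m/s.
Converting to GeV/c: p = 0.2809 GeV/c ≈ 0.281 GeV/c.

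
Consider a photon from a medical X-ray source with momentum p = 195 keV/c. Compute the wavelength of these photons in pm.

Take h = 6.62607015e-34 J·s, c = 2.99792458e8 m/s, 1 eV = 1.602176634e-19 J.
First convert: p = 195 keV/c = 1.0421e-22 kg·m/s.
Apply λ = h/p: λ = 6.358e-12 m.
Converting to pm: λ = 6.358 pm ≈ 6.36 pm.

6.36 pm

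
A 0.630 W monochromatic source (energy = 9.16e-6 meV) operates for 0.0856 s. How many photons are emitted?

Total energy: E_total = P·t = 0.630 × 0.0856 = 0.05393 J.
Per-photon energy: E = 1.468e-27 J.
N = E_total / E_photon = 3.67e25.

3.67e25 photons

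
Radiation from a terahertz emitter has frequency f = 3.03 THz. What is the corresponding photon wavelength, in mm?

(c = 2.99792458 × 10^8 m/s.)
In SI units: f = 3.03 THz = 3.03 × 10^12 Hz.
The photon relation is λ = c/f, giving λ = 9.894 × 10^-5 m.
Converting to mm: λ = 0.09894 mm ≈ 0.0989 mm.

0.0989 mm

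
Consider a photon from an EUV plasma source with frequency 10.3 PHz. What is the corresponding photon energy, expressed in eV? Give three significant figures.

(h = 6.62607015e-34 J·s, 1 eV = 1.602176634e-19 J.)
First convert: f = 10.3 PHz = 1.03e16 Hz.
Since E = hf for a photon, E = 6.825e-18 J.
Converting to eV: E = 42.60 eV ≈ 42.6 eV.

42.6 eV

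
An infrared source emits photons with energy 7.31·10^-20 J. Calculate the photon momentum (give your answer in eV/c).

0.456 eV/c

Use c = 2.99792458·10^8 m/s, 1 eV = 1.602176634·10^-19 J.
Apply p = E/c: p = 2.438·10^-28 kg·m/s.
Converting to eV/c: p = 0.4563 eV/c ≈ 0.456 eV/c.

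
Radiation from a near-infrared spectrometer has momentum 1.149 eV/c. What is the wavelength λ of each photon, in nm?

Take h = 6.62607015·10^-34 J·s, c = 2.99792458·10^8 m/s, 1 eV = 1.602176634·10^-19 J.
In SI units: p = 1.149 eV/c = 6.1406·10^-28 kg·m/s.
Apply λ = h/p: λ = 1.079·10^-6 m.
Converting to nm: λ = 1079 nm ≈ 1080 nm.

1080 nm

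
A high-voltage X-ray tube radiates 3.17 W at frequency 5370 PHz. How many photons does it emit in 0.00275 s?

Total energy: E_total = P·t = 3.17 × 0.00275 = 0.008717 J.
Per-photon energy: E = 3.558e-15 J.
N = E_total / E_photon = 2.45e12.

2.45e12 photons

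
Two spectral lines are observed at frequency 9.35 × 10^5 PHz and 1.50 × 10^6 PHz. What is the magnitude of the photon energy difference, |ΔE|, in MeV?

2.34 MeV

Using E = hf: E₁ = 6.195 × 10^-13 J, E₂ = 9.939 × 10^-13 J.
|ΔE| = |6.195 × 10^-13 − 9.939 × 10^-13| = 3.74 × 10^-13 J = 2.34 MeV.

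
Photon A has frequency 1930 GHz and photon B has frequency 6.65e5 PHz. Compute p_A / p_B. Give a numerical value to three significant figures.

2.90e-9

p_A = 4.266e-30 kg·m/s (from frequency = 1930 GHz, via p = hf/c).
p_B = 1.470e-21 kg·m/s (from frequency = 6.65e5 PHz, via p = hf/c).
Ratio = 4.266e-30 / 1.470e-21 = 2.90e-9.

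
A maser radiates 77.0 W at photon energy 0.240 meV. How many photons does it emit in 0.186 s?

Total energy: E_total = P·t = 77.0 × 0.186 = 14.32 J.
Per-photon energy: E = 3.845 × 10^-23 J.
N = E_total / E_photon = 3.72 × 10^23.

3.72 × 10^23 photons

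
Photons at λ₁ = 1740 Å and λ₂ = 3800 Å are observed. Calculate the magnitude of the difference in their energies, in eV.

3.86 eV

Using E = hc/λ: E₁ = 1.142 × 10^-18 J, E₂ = 5.227 × 10^-19 J.
|ΔE| = |1.142 × 10^-18 − 5.227 × 10^-19| = 6.19 × 10^-19 J = 3.86 eV.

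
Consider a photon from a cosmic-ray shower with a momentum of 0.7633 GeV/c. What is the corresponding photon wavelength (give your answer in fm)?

In SI units: p = 0.7633 GeV/c = 4.0793 × 10^-19 kg·m/s.
The photon relation is λ = h/p, giving λ = 1.624 × 10^-15 m.
Converting to fm: λ = 1.624 fm ≈ 1.62 fm.

1.62 fm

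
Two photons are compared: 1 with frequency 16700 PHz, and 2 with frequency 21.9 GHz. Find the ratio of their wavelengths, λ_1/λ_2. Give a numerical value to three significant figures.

1.31e-9

λ_1 = 1.795e-11 m (from frequency = 16700 PHz, via λ = c/f).
λ_2 = 0.01369 m (from frequency = 21.9 GHz, via λ = c/f).
Ratio = 1.795e-11 / 0.01369 = 1.31e-9.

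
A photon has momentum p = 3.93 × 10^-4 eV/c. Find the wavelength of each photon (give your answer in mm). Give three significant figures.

3.15 mm

In SI units: p = 3.93 × 10^-4 eV/c = 2.1003 × 10^-31 kg·m/s.
For a photon λ = h/p, so λ = 0.003155 m.
Converting to mm: λ = 3.155 mm ≈ 3.15 mm.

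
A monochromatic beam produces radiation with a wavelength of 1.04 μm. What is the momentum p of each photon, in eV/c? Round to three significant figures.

First convert: λ = 1.04 μm = 1.04e-6 m.
The photon relation is p = h/λ, giving p = 6.371e-28 kg·m/s.
Converting to eV/c: p = 1.192 eV/c ≈ 1.19 eV/c.

1.19 eV/c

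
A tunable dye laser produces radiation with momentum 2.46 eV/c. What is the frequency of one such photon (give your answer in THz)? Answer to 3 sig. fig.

595 THz

In SI units: p = 2.46 eV/c = 1.3147e-27 kg·m/s.
The photon relation is f = pc/h, giving f = 5.948e14 Hz.
Converting to THz: f = 594.8 THz ≈ 595 THz.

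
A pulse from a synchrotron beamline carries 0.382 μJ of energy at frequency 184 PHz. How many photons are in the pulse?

Per-photon energy: E = 1.219 × 10^-16 J (from frequency = 184 PHz).
N = E_total / E_photon = 3.82 × 10^-7 J / 1.219 × 10^-16 J = 3.13 × 10^9.

3.13 × 10^9 photons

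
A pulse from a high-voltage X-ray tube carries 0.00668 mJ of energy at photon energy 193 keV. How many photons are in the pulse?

Per-photon energy: E = 3.092·10^-14 J (from energy = 193 keV).
N = E_total / E_photon = 6.68·10^-6 J / 3.092·10^-14 J = 2.16·10^8.

2.16·10^8 photons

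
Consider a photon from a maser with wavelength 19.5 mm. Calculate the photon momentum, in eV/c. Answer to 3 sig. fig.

Convert to SI: λ = 19.5 mm = 0.0195 m.
For a photon p = h/λ, so p = 3.398 × 10^-32 kg·m/s.
Converting to eV/c: p = 6.358 × 10^-5 eV/c ≈ 6.36 × 10^-5 eV/c.

6.36 × 10^-5 eV/c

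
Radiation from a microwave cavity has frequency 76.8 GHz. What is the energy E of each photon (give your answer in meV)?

0.318 meV

Convert to SI: f = 76.8 GHz = 7.68 × 10^10 Hz.
The photon relation is E = hf, giving E = 5.089 × 10^-23 J.
Converting to meV: E = 0.3176 meV ≈ 0.318 meV.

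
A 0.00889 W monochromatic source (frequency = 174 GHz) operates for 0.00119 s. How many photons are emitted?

Total energy: E_total = P·t = 0.00889 × 0.00119 = 1.058 × 10^-5 J.
Per-photon energy: E = 1.153 × 10^-22 J.
N = E_total / E_photon = 9.18 × 10^16.

9.18 × 10^16 photons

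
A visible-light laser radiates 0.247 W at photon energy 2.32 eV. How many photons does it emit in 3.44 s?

2.29e18 photons

Total energy: E_total = P·t = 0.247 × 3.44 = 0.8497 J.
Per-photon energy: E = 3.717e-19 J.
N = E_total / E_photon = 2.29e18.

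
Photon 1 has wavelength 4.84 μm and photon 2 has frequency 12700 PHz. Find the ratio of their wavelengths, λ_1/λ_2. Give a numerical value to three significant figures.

λ_1 = 4.840 × 10^-6 m (from wavelength = 4.84 μm, via λ given directly).
λ_2 = 2.361 × 10^-11 m (from frequency = 12700 PHz, via λ = c/f).
Ratio = 4.840 × 10^-6 / 2.361 × 10^-11 = 2.05 × 10^5.

2.05 × 10^5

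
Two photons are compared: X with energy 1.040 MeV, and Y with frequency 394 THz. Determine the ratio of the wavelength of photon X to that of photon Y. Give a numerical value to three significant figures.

λ_X = 1.192e-12 m (from energy = 1.040 MeV, via λ = hc/E).
λ_Y = 7.609e-7 m (from frequency = 394 THz, via λ = c/f).
Ratio = 1.192e-12 / 7.609e-7 = 1.57e-6.

1.57e-6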